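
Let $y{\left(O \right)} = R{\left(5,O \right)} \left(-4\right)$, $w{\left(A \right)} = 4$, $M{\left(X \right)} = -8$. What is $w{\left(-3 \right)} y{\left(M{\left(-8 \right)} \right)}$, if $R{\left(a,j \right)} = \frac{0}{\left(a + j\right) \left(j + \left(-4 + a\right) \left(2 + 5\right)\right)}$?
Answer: $0$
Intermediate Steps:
$R{\left(a,j \right)} = 0$ ($R{\left(a,j \right)} = \frac{0}{\left(a + j\right) \left(j + \left(-4 + a\right) 7\right)} = \frac{0}{\left(a + j\right) \left(j + \left(-28 + 7 a\right)\right)} = \frac{0}{\left(a + j\right) \left(-28 + j + 7 a\right)} = 0 \frac{1}{\left(a + j\right) \left(-28 + j + 7 a\right)} = 0$)
$y{\left(O \right)} = 0$ ($y{\left(O \right)} = 0 \left(-4\right) = 0$)
$w{\left(-3 \right)} y{\left(M{\left(-8 \right)} \right)} = 4 \cdot 0 = 0$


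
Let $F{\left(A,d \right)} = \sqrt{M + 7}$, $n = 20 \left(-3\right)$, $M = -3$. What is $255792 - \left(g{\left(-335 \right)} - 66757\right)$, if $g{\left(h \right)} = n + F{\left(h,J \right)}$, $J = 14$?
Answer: $322607$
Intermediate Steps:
$n = -60$
$F{\left(A,d \right)} = 2$ ($F{\left(A,d \right)} = \sqrt{-3 + 7} = \sqrt{4} = 2$)
$g{\left(h \right)} = -58$ ($g{\left(h \right)} = -60 + 2 = -58$)
$255792 - \left(g{\left(-335 \right)} - 66757\right) = 255792 - \left(-58 - 66757\right) = 255792 - -66815 = 255792 + 66815 = 322607$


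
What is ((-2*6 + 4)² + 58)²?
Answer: 14884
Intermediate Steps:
((-2*6 + 4)² + 58)² = ((-12 + 4)² + 58)² = ((-8)² + 58)² = (64 + 58)² = 122² = 14884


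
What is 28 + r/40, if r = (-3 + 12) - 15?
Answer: 557/20 ≈ 27.850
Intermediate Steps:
r = -6 (r = 9 - 15 = -6)
28 + r/40 = 28 - 6/40 = 28 + (1/40)*(-6) = 28 - 3/20 = 557/20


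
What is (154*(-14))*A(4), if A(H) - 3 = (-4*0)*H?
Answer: -6468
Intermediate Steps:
A(H) = 3 (A(H) = 3 + (-4*0)*H = 3 + 0*H = 3 + 0 = 3)
(154*(-14))*A(4) = (154*(-14))*3 = -2156*3 = -6468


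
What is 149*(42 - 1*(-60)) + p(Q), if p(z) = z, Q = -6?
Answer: 15192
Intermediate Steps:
149*(42 - 1*(-60)) + p(Q) = 149*(42 - 1*(-60)) - 6 = 149*(42 + 60) - 6 = 149*102 - 6 = 15198 - 6 = 15192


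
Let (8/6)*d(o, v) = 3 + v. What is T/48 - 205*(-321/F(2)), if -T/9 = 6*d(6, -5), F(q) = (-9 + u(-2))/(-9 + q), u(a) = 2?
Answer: 1052907/16 ≈ 65807.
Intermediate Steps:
d(o, v) = 9/4 + 3*v/4 (d(o, v) = 3*(3 + v)/4 = 9/4 + 3*v/4)
F(q) = -7/(-9 + q) (F(q) = (-9 + 2)/(-9 + q) = -7/(-9 + q))
T = 81 (T = -54*(9/4 + (¾)*(-5)) = -54*(9/4 - 15/4) = -54*(-3)/2 = -9*(-9) = 81)
T/48 - 205*(-321/F(2)) = 81/48 - 205/(-7/(-9 + 2)/(-321)) = 81*(1/48) - 205/(-7/(-7)*(-1/321)) = 27/16 - 205/(-7*(-⅐)*(-1/321)) = 27/16 - 205/(1*(-1/321)) = 27/16 - 205/(-1/321) = 27/16 - 205*(-321) = 27/16 + 65805 = 1052907/16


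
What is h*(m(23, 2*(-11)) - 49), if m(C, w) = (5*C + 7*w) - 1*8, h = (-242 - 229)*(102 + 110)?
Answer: 9585792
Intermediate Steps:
h = -99852 (h = -471*212 = -99852)
m(C, w) = -8 + 5*C + 7*w (m(C, w) = (5*C + 7*w) - 8 = -8 + 5*C + 7*w)
h*(m(23, 2*(-11)) - 49) = -99852*((-8 + 5*23 + 7*(2*(-11))) - 49) = -99852*((-8 + 115 + 7*(-22)) - 49) = -99852*((-8 + 115 - 154) - 49) = -99852*(-47 - 49) = -99852*(-96) = 9585792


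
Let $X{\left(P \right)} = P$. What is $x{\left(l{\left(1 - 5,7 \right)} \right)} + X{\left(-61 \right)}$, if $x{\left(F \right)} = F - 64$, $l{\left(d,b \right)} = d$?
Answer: $-129$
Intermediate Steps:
$x{\left(F \right)} = -64 + F$
$x{\left(l{\left(1 - 5,7 \right)} \right)} + X{\left(-61 \right)} = \left(-64 + \left(1 - 5\right)\right) - 61 = \left(-64 - 4\right) - 61 = -68 - 61 = -129$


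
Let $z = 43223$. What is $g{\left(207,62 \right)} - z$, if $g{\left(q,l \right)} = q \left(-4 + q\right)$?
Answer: $-1202$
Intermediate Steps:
$g{\left(207,62 \right)} - z = 207 \left(-4 + 207\right) - 43223 = 207 \cdot 203 - 43223 = 42021 - 43223 = -1202$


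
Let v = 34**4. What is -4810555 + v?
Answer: -3474219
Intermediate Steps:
v = 1336336
-4810555 + v = -4810555 + 1336336 = -3474219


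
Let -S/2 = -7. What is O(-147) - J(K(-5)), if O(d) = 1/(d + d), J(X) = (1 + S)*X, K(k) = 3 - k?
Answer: -35281/294 ≈ -120.00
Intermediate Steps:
S = 14 (S = -2*(-7) = 14)
J(X) = 15*X (J(X) = (1 + 14)*X = 15*X)
O(d) = 1/(2*d)
O(-147) - J(K(-5)) = (1/2)/(-147) - 15*(3 - 1*(-5)) = (1/2)*(-1/147) - 15*(3 + 5) = -1/294 - 15*8 = -1/294 - 1*120 = -1/294 - 120 = -35281/294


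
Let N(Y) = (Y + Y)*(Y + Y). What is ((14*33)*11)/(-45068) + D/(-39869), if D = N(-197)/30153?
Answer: -160958523619/1425773569002 ≈ -0.11289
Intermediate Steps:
N(Y) = 4*Y² (N(Y) = (2*Y)*(2*Y) = 4*Y²)
D = 155236/30153 (D = (4*(-197)²)/30153 = (4*38809)*(1/30153) = 155236*(1/30153) = 155236/30153 ≈ 5.1483)
((14*33)*11)/(-45068) + D/(-39869) = ((14*33)*11)/(-45068) + (155236/30153)/(-39869) = (462*11)*(-1/45068) + (155236/30153)*(-1/39869) = 5082*(-1/45068) - 155236/1202169957 = -2541/22534 - 155236/1202169957 = -160958523619/1425773569002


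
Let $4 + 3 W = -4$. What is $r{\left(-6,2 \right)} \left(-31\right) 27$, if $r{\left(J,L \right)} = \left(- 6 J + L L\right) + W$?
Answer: $-31248$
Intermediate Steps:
$W = - \frac{8}{3}$ ($W = - \frac{4}{3} + \frac{1}{3} \left(-4\right) = - \frac{4}{3} - \frac{4}{3} = - \frac{8}{3} \approx -2.6667$)
$r{\left(J,L \right)} = - \frac{8}{3} + L^{2} - 6 J$ ($r{\left(J,L \right)} = \left(- 6 J + L L\right) - \frac{8}{3} = \left(- 6 J + L^{2}\right) - \frac{8}{3} = \left(L^{2} - 6 J\right) - \frac{8}{3} = - \frac{8}{3} + L^{2} - 6 J$)
$r{\left(-6,2 \right)} \left(-31\right) 27 = \left(- \frac{8}{3} + 2^{2} - -36\right) \left(-31\right) 27 = \left(- \frac{8}{3} + 4 + 36\right) \left(-31\right) 27 = \frac{112}{3} \left(-31\right) 27 = \left(- \frac{3472}{3}\right) 27 = -31248$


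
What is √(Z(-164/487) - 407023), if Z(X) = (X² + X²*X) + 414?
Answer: I*√22871400123945953/237169 ≈ 637.66*I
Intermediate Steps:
Z(X) = 414 + X² + X³ (Z(X) = (X² + X³) + 414 = 414 + X² + X³)
√(Z(-164/487) - 407023) = √((414 + (-164/487)² + (-164/487)³) - 407023) = √((414 + 26896/237169 - 4410944/115501303) - 407023) = √(47826226850/115501303 - 407023) = √(-46963860624119/115501303) = I*√22871400123945953/237169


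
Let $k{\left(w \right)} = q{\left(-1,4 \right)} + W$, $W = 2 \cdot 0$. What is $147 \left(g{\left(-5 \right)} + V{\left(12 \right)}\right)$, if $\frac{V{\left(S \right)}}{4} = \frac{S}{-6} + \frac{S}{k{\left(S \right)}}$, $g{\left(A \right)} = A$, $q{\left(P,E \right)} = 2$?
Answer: $1617$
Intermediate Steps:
$W = 0$
$k{\left(w \right)} = 2$ ($k{\left(w \right)} = 2 + 0 = 2$)
$V{\left(S \right)} = \frac{4 S}{3}$ ($V{\left(S \right)} = 4 \left(\frac{S}{-6} + \frac{S}{2}\right) = 4 \left(S \left(- \frac{1}{6}\right) + S \frac{1}{2}\right) = 4 \left(- \frac{S}{6} + \frac{S}{2}\right) = 4 \frac{S}{3} = \frac{4 S}{3}$)
$147 \left(g{\left(-5 \right)} + V{\left(12 \right)}\right) = 147 \left(-5 + \frac{4}{3} \cdot 12\right) = 147 \left(-5 + 16\right) = 147 \cdot 11 = 1617$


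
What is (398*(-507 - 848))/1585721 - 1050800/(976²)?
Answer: -136249396115/94407485456 ≈ -1.4432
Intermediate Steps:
(398*(-507 - 848))/1585721 - 1050800/(976²) = (398*(-1355))*(1/1585721) - 1050800/952576 = -539290*1/1585721 - 1050800*1/952576 = -539290/1585721 - 65675/59536 = -136249396115/94407485456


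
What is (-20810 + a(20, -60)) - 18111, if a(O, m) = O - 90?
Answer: -38991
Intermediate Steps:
a(O, m) = -90 + O
(-20810 + a(20, -60)) - 18111 = (-20810 + (-90 + 20)) - 18111 = (-20810 - 70) - 18111 = -20880 - 18111 = -38991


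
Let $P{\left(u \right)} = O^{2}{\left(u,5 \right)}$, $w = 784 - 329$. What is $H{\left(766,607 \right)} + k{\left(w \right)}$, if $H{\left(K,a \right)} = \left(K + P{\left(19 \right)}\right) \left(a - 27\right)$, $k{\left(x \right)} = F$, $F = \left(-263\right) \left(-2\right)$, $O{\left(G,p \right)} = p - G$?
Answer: $558486$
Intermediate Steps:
$w = 455$
$F = 526$
$k{\left(x \right)} = 526$
$P{\left(u \right)} = \left(5 - u\right)^{2}$
$H{\left(K,a \right)} = \left(-27 + a\right) \left(196 + K\right)$ ($H{\left(K,a \right)} = \left(K + \left(-5 + 19\right)^{2}\right) \left(a - 27\right) = \left(K + 14^{2}\right) \left(-27 + a\right) = \left(K + 196\right) \left(-27 + a\right) = \left(196 + K\right) \left(-27 + a\right) = \left(-27 + a\right) \left(196 + K\right)$)
$H{\left(766,607 \right)} + k{\left(w \right)} = \left(-5292 - 20682 + 196 \cdot 607 + 766 \cdot 607\right) + 526 = \left(-5292 - 20682 + 118972 + 464962\right) + 526 = 557960 + 526 = 558486$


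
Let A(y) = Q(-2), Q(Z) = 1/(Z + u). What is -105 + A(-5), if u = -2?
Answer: -421/4 ≈ -105.25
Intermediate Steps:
Q(Z) = 1/(-2 + Z) (Q(Z) = 1/(Z - 2) = 1/(-2 + Z))
A(y) = -¼ (A(y) = 1/(-2 - 2) = 1/(-4) = -¼)
-105 + A(-5) = -105 - ¼ = -421/4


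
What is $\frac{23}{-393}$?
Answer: $- \frac{23}{393} \approx -0.058524$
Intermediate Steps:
$\frac{23}{-393} = 23 \left(- \frac{1}{393}\right) = - \frac{23}{393}$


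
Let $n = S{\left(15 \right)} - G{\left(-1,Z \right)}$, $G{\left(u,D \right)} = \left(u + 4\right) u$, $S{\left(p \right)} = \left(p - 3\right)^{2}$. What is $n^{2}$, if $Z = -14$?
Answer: $21609$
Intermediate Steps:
$S{\left(p \right)} = \left(-3 + p\right)^{2}$
$G{\left(u,D \right)} = u \left(4 + u\right)$ ($G{\left(u,D \right)} = \left(4 + u\right) u = u \left(4 + u\right)$)
$n = 147$ ($n = \left(-3 + 15\right)^{2} - - (4 - 1) = 12^{2} - \left(-1\right) 3 = 144 - -3 = 144 + 3 = 147$)
$n^{2} = 147^{2} = 21609$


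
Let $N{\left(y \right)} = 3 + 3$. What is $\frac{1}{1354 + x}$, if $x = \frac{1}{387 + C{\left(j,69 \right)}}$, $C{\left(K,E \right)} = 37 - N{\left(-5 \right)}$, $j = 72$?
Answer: $\frac{418}{565973} \approx 0.00073855$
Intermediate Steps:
$N{\left(y \right)} = 6$
$C{\left(K,E \right)} = 31$ ($C{\left(K,E \right)} = 37 - 6 = 31$)
$x = \frac{1}{418}$ ($x = \frac{1}{387 + 31} = \frac{1}{418} \approx 0.0023923$)
$\frac{1}{1354 + x} = \frac{1}{1354 + \frac{1}{418}} = \frac{1}{\frac{565973}{418}} = \frac{418}{565973}$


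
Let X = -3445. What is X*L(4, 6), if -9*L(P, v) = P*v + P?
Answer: 96460/9 ≈ 10718.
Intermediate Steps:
L(P, v) = -P/9 - P*v/9 (L(P, v) = -(P*v + P)/9 = -(P + P*v)/9 = -P/9 - P*v/9)
X*L(4, 6) = -(-3445)*4*(1 + 6)/9 = -(-3445)*4*7/9 = -3445*(-28/9) = 96460/9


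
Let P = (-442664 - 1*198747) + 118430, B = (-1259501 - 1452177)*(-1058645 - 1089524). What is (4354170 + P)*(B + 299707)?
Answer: 22317223468145526621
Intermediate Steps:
B = 5825142617582 (B = -2711678*(-2148169) = 5825142617582)
P = -522981 (P = (-442664 - 198747) + 118430 = -641411 + 118430 = -522981)
(4354170 + P)*(B + 299707) = (4354170 - 522981)*(5825142617582 + 299707) = 3831189*5825142917289 = 22317223468145526621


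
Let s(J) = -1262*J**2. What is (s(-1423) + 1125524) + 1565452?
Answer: -2552769422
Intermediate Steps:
s(J) = -1262*J**2
(s(-1423) + 1125524) + 1565452 = (-1262*(-1423)**2 + 1125524) + 1565452 = (-1262*2024929 + 1125524) + 1565452 = (-2555460398 + 1125524) + 1565452 = -2554334874 + 1565452 = -2552769422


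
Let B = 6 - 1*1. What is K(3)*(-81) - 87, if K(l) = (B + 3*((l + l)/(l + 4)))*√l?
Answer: -87 - 4293*√3/7 ≈ -1149.2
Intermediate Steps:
B = 5 (B = 6 - 1 = 5)
K(l) = √l*(5 + 6*l/(4 + l)) (K(l) = (5 + 3*((l + l)/(l + 4)))*√l = (5 + 3*((2*l)/(4 + l)))*√l = (5 + 3*(2*l/(4 + l)))*√l = (5 + 6*l/(4 + l))*√l = √l*(5 + 6*l/(4 + l)))
K(3)*(-81) - 87 = (√3*(20 + 11*3)/(4 + 3))*(-81) - 87 = (√3*(20 + 33)/7)*(-81) - 87 = (√3*(⅐)*53)*(-81) - 87 = (53*√3/7)*(-81) - 87 = -4293*√3/7 - 87 = -87 - 4293*√3/7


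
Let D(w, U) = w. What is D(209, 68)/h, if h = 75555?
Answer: 209/75555 ≈ 0.0027662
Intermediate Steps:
D(209, 68)/h = 209/75555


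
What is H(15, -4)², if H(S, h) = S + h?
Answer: 121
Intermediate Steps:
H(15, -4)² = (15 - 4)² = 11² = 121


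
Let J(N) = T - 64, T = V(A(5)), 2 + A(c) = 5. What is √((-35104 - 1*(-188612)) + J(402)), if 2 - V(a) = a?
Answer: √153443 ≈ 391.72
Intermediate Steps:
A(c) = 3 (A(c) = -2 + 5 = 3)
V(a) = 2 - a
T = -1 (T = 2 - 1*3 = 2 - 3 = -1)
J(N) = -65 (J(N) = -1 - 64 = -65)
√((-35104 - 1*(-188612)) + J(402)) = √((-35104 - 1*(-188612)) - 65) = √((-35104 + 188612) - 65) = √(153508 - 65) = √153443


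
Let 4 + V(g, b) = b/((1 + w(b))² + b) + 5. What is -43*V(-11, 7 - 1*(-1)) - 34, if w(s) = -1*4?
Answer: -1653/17 ≈ -97.235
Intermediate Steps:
w(s) = -4
V(g, b) = 1 + b/(9 + b) (V(g, b) = -4 + (b/((1 - 4)² + b) + 5) = -4 + (b/((-3)² + b) + 5) = -4 + (b/(9 + b) + 5) = -4 + (5 + b/(9 + b)) = 1 + b/(9 + b))
-43*V(-11, 7 - 1*(-1)) - 34 = -43*(9 + 2*(7 - 1*(-1)))/(9 + (7 - 1*(-1))) - 34 = -43*(9 + 2*(7 + 1))/(9 + (7 + 1)) - 34 = -43*(9 + 2*8)/(9 + 8) - 34 = -43*(9 + 16)/17 - 34 = -43*25/17 - 34 = -1075/17 - 34 = -1653/17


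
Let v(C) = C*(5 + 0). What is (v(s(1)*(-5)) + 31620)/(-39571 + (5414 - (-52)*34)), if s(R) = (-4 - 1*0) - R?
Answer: -4535/4627 ≈ -0.98012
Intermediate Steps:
s(R) = -4 - R (s(R) = (-4 + 0) - R = -4 - R)
v(C) = 5*C (v(C) = C*5 = 5*C)
(v(s(1)*(-5)) + 31620)/(-39571 + (5414 - (-52)*34)) = (5*((-4 - 1*1)*(-5)) + 31620)/(-39571 + (5414 - (-52)*34)) = (5*((-4 - 1)*(-5)) + 31620)/(-39571 + (5414 - 1*(-1768))) = (5*(-5*(-5)) + 31620)/(-39571 + (5414 + 1768)) = (5*25 + 31620)/(-39571 + 7182) = (125 + 31620)/(-32389) = 31745*(-1/32389) = -4535/4627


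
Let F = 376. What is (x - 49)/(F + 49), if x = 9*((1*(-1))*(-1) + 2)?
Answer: -22/425 ≈ -0.051765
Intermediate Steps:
x = 27 (x = 9*(-1*(-1) + 2) = 9*(1 + 2) = 9*3 = 27)
(x - 49)/(F + 49) = (27 - 49)/(376 + 49) = -22/425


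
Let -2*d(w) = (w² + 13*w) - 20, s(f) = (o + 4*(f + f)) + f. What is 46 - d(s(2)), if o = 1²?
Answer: 340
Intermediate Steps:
o = 1
s(f) = 1 + 9*f (s(f) = (1 + 4*(f + f)) + f = (1 + 4*(2*f)) + f = (1 + 8*f) + f = 1 + 9*f)
d(w) = 10 - 13*w/2 - w²/2 (d(w) = -((w² + 13*w) - 20)/2 = -(-20 + w² + 13*w)/2 = 10 - 13*w/2 - w²/2)
46 - d(s(2)) = 46 - (10 - 13*(1 + 9*2)/2 - (1 + 9*2)²/2) = 46 - (10 - 13*(1 + 18)/2 - (1 + 18)²/2) = 46 - (10 - 13/2*19 - ½*19²) = 46 - (10 - 247/2 - ½*361) = 46 - (10 - 247/2 - 361/2) = 46 - 1*(-294) = 46 + 294 = 340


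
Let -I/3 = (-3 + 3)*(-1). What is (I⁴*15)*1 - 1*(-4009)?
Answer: 4009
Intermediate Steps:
I = 0 (I = -3*(-3 + 3)*(-1) = -0*(-1) = -3*0 = 0)
(I⁴*15)*1 - 1*(-4009) = (0⁴*15)*1 - 1*(-4009) = (0*15)*1 + 4009 = 0*1 + 4009 = 0 + 4009 = 4009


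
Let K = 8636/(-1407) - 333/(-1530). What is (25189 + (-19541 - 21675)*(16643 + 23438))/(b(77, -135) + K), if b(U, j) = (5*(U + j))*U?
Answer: 395130711501330/5342528761 ≈ 73960.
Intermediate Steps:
b(U, j) = U*(5*U + 5*j) (b(U, j) = (5*U + 5*j)*U = U*(5*U + 5*j))
K = -1416061/239190 (K = 8636*(-1/1407) - 333*(-1/1530) = -8636/1407 + 37/170 = -1416061/239190 ≈ -5.9202)
(25189 + (-19541 - 21675)*(16643 + 23438))/(b(77, -135) + K) = (25189 + (-19541 - 21675)*(16643 + 23438))/(5*77*(77 - 135) - 1416061/239190) = (25189 - 41216*40081)/(5*77*(-58) - 1416061/239190) = (25189 - 1651978496)/(-22330 - 1416061/239190) = -1651953307/(-5342528761/239190) = -1651953307*(-239190/5342528761) = 395130711501330/5342528761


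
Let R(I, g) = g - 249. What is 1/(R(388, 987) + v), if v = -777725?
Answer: -1/776987 ≈ -1.2870e-6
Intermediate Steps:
R(I, g) = -249 + g
1/(R(388, 987) + v) = 1/((-249 + 987) - 777725) = 1/(738 - 777725) = 1/(-776987) = -1/776987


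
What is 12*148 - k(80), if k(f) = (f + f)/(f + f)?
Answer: 1775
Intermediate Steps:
k(f) = 1 (k(f) = (2*f)/((2*f)) = (2*f)*(1/(2*f)) = 1)
12*148 - k(80) = 12*148 - 1*1 = 1776 - 1 = 1775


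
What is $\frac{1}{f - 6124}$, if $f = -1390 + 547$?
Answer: $- \frac{1}{6967} \approx -0.00014353$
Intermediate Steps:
$f = -843$
$\frac{1}{f - 6124} = \frac{1}{-843 - 6124} = \frac{1}{-6967} = - \frac{1}{6967}$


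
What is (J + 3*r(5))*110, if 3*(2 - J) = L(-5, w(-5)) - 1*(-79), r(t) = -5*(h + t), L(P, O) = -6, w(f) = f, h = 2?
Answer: -42020/3 ≈ -14007.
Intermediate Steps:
r(t) = -10 - 5*t (r(t) = -5*(2 + t) = -10 - 5*t)
J = -67/3 (J = 2 - (-6 - 1*(-79))/3 = 2 - (-6 + 79)/3 = 2 - ⅓*73 = 2 - 73/3 = -67/3 ≈ -22.333)
(J + 3*r(5))*110 = (-67/3 + 3*(-10 - 5*5))*110 = (-67/3 + 3*(-10 - 25))*110 = (-67/3 + 3*(-35))*110 = (-67/3 - 105)*110 = -382/3*110 = -42020/3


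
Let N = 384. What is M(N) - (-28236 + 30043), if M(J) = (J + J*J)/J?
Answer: -1422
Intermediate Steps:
M(J) = (J + J²)/J
M(N) - (-28236 + 30043) = (1 + 384) - (-28236 + 30043) = 385 - 1*1807 = 385 - 1807 = -1422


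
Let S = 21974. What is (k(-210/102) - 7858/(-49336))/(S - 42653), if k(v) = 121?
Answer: -2988757/510109572 ≈ -0.0058590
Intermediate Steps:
(k(-210/102) - 7858/(-49336))/(S - 42653) = (121 - 7858/(-49336))/(21974 - 42653) = (121 - 7858*(-1/49336))/(-20679) = (121 + 3929/24668)*(-1/20679) = (2988757/24668)*(-1/20679) = -2988757/510109572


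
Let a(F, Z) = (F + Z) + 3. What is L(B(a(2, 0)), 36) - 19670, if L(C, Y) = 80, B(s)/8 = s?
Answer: -19590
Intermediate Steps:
a(F, Z) = 3 + F + Z
B(s) = 8*s
L(B(a(2, 0)), 36) - 19670 = 80 - 19670 = -19590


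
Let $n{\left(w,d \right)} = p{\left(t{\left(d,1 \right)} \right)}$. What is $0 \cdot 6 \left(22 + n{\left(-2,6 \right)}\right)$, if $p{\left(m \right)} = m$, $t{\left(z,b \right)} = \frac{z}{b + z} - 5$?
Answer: $0$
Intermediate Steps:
$t{\left(z,b \right)} = -5 + \frac{z}{b + z}$ ($t{\left(z,b \right)} = \frac{z}{b + z} - 5 = -5 + \frac{z}{b + z}$)
$n{\left(w,d \right)} = \frac{-5 - 4 d}{1 + d}$ ($n{\left(w,d \right)} = \frac{\left(-5\right) 1 - 4 d}{1 + d} = \frac{-5 - 4 d}{1 + d}$)
$0 \cdot 6 \left(22 + n{\left(-2,6 \right)}\right) = 0 \cdot 6 \left(22 + \frac{-5 - 24}{1 + 6}\right) = 0 \left(22 + \frac{-5 - 24}{7}\right) = 0 \left(22 + \frac{1}{7} \left(-29\right)\right) = 0 \left(22 - \frac{29}{7}\right) = 0 \cdot \frac{125}{7} = 0$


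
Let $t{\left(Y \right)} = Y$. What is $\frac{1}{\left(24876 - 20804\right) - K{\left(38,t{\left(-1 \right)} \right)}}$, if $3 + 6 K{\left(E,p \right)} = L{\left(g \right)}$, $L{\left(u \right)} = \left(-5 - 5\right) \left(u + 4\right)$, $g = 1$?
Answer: $\frac{6}{24485} \approx 0.00024505$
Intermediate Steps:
$L{\left(u \right)} = -40 - 10 u$ ($L{\left(u \right)} = - 10 \left(4 + u\right) = -40 - 10 u$)
$K{\left(E,p \right)} = - \frac{53}{6}$ ($K{\left(E,p \right)} = - \frac{1}{2} + \frac{-40 - 10}{6} = - \frac{1}{2} + \frac{1}{6} \left(-50\right) = - \frac{1}{2} - \frac{25}{3} = - \frac{53}{6}$)
$\frac{1}{\left(24876 - 20804\right) - K{\left(38,t{\left(-1 \right)} \right)}} = \frac{1}{\left(24876 - 20804\right) - - \frac{53}{6}} = \frac{1}{4072 + \frac{53}{6}} = \frac{1}{\frac{24485}{6}} = \frac{6}{24485}$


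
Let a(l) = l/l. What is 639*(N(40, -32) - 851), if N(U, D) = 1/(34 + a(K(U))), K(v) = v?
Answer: -19031976/35 ≈ -5.4377e+5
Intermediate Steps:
a(l) = 1
N(U, D) = 1/35 (N(U, D) = 1/(34 + 1) = 1/35)
639*(N(40, -32) - 851) = 639*(1/35 - 851) = 639*(-29784/35) = -19031976/35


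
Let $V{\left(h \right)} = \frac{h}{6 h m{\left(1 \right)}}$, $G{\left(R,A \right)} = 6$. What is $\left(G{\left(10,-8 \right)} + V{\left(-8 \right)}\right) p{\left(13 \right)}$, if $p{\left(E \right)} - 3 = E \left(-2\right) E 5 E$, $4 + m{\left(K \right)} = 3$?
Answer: $- \frac{768845}{6} \approx -1.2814 \cdot 10^{5}$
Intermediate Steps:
$m{\left(K \right)} = -1$ ($m{\left(K \right)} = -4 + 3 = -1$)
$V{\left(h \right)} = - \frac{1}{6}$ ($V{\left(h \right)} = \frac{h}{6 h \left(-1\right)} = \frac{h}{\left(-6\right) h} = h \left(- \frac{1}{6 h}\right) = - \frac{1}{6}$)
$p{\left(E \right)} = 3 - 10 E^{3}$ ($p{\left(E \right)} = 3 + E \left(-2\right) E 5 E = 3 + - 2 E 5 E E = 3 + - 2 E 5 E^{2} = 3 - 10 E^{3}$)
$\left(G{\left(10,-8 \right)} + V{\left(-8 \right)}\right) p{\left(13 \right)} = \left(6 - \frac{1}{6}\right) \left(3 - 10 \cdot 13^{3}\right) = \frac{35 \left(3 - 21970\right)}{6} = \frac{35}{6} \left(-21967\right) = - \frac{768845}{6}$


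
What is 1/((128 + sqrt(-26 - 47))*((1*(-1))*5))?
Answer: I/(5*(sqrt(73) - 128*I)) ≈ -0.0015556 + 0.00010383*I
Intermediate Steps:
1/((128 + sqrt(-26 - 47))*((1*(-1))*5)) = 1/((128 + sqrt(-73))*(-1*5)) = 1/((128 + I*sqrt(73))*(-5)) = 1/(-640 - 5*I*sqrt(73))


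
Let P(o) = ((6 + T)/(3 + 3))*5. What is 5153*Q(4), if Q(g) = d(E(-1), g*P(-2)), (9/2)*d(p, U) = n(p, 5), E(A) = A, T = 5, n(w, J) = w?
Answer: -10306/9 ≈ -1145.1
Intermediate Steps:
P(o) = 55/6 (P(o) = ((6 + 5)/(3 + 3))*5 = (11/6)*5 = 55/6)
d(p, U) = 2*p/9
Q(g) = -2/9 (Q(g) = (2/9)*(-1) = -2/9)
5153*Q(4) = 5153*(-2/9) = -10306/9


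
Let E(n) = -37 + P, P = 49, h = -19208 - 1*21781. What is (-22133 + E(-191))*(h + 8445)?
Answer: 719905824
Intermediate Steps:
h = -40989 (h = -19208 - 21781 = -40989)
E(n) = 12 (E(n) = -37 + 49 = 12)
(-22133 + E(-191))*(h + 8445) = (-22133 + 12)*(-40989 + 8445) = -22121*(-32544) = 719905824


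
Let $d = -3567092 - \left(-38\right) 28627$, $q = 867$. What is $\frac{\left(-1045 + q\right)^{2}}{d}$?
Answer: $- \frac{15842}{1239633} \approx -0.01278$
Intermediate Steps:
$d = -2479266$ ($d = -3567092 - -1087826 = -3567092 + 1087826 = -2479266$)
$\frac{\left(-1045 + q\right)^{2}}{d} = \frac{\left(-1045 + 867\right)^{2}}{-2479266} = \left(-178\right)^{2} \left(- \frac{1}{2479266}\right) = 31684 \left(- \frac{1}{2479266}\right) = - \frac{15842}{1239633}$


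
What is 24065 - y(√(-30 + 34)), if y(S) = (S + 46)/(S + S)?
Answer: 24053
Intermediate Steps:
y(S) = (46 + S)/(2*S) (y(S) = (46 + S)/((2*S)) = (46 + S)*(1/(2*S)) = (46 + S)/(2*S))
24065 - y(√(-30 + 34)) = 24065 - (46 + √(-30 + 34))/(2*(√(-30 + 34))) = 24065 - (46 + √4)/(2*(√4)) = 24065 - (46 + 2)/(2*2) = 24065 - 48/(2*2) = 24065 - 1*12 = 24065 - 12 = 24053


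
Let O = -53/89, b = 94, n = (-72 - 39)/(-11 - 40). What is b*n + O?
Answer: 308641/1513 ≈ 203.99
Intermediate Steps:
n = 37/17 (n = -111/(-51) = -111*(-1/51) = 37/17 ≈ 2.1765)
O = -53/89 (O = -53*1/89 = -53/89 ≈ -0.59551)
b*n + O = 94*(37/17) - 53/89 = 3478/17 - 53/89 = 308641/1513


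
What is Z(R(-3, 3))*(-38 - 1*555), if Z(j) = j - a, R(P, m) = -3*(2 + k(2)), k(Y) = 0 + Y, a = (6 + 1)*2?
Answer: 15418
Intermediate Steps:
a = 14 (a = 7*2 = 14)
k(Y) = Y
R(P, m) = -12 (R(P, m) = -3*(2 + 2) = -3*4 = -12)
Z(j) = -14 + j (Z(j) = j - 1*14 = j - 14 = -14 + j)
Z(R(-3, 3))*(-38 - 1*555) = (-14 - 12)*(-38 - 1*555) = -26*(-38 - 555) = -26*(-593) = 15418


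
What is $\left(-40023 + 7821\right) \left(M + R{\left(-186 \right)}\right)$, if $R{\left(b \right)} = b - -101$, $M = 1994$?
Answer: $-61473618$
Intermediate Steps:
$R{\left(b \right)} = 101 + b$ ($R{\left(b \right)} = b + 101 = 101 + b$)
$\left(-40023 + 7821\right) \left(M + R{\left(-186 \right)}\right) = \left(-40023 + 7821\right) \left(1994 + \left(101 - 186\right)\right) = - 32202 \left(1994 - 85\right) = \left(-32202\right) 1909 = -61473618$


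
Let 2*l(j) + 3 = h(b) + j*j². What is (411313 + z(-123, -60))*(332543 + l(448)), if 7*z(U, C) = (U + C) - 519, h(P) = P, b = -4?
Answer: 260734889388319/14 ≈ 1.8624e+13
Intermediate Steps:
z(U, C) = -519/7 + C/7 + U/7 (z(U, C) = ((U + C) - 519)/7 = ((C + U) - 519)/7 = (-519 + C + U)/7 = -519/7 + C/7 + U/7)
l(j) = -7/2 + j³/2 (l(j) = -3/2 + (-4 + j*j²)/2 = -3/2 + (-4 + j³)/2 = -3/2 + (-2 + j³/2) = -7/2 + j³/2)
(411313 + z(-123, -60))*(332543 + l(448)) = (411313 + (-519/7 + (⅐)*(-60) + (⅐)*(-123)))*(332543 + (-7/2 + (½)*448³)) = (411313 + (-519/7 - 60/7 - 123/7))*(332543 + (-7/2 + (½)*89915392)) = (411313 - 702/7)*(332543 + (-7/2 + 44957696)) = 2878489*(332543 + 89915385/2)/7 = (2878489/7)*(90580471/2) = 260734889388319/14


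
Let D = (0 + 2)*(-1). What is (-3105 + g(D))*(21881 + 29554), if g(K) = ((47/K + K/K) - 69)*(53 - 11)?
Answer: -357370380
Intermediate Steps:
D = -2 (D = 2*(-1) = -2)
g(K) = -2856 + 1974/K (g(K) = ((47/K + 1) - 69)*42 = ((1 + 47/K) - 69)*42 = (-68 + 47/K)*42 = -2856 + 1974/K)
(-3105 + g(D))*(21881 + 29554) = (-3105 + (-2856 + 1974/(-2)))*(21881 + 29554) = (-3105 + (-2856 + 1974*(-½)))*51435 = (-3105 + (-2856 - 987))*51435 = (-3105 - 3843)*51435 = -6948*51435 = -357370380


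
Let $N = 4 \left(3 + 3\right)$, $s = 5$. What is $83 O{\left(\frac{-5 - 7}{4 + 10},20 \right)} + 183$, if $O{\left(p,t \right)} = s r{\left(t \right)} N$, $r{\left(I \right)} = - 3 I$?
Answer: $-597417$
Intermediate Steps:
$N = 24$ ($N = 4 \cdot 6 = 24$)
$O{\left(p,t \right)} = - 360 t$ ($O{\left(p,t \right)} = 5 \left(- 3 t\right) 24 = - 15 t 24 = - 360 t$)
$83 O{\left(\frac{-5 - 7}{4 + 10},20 \right)} + 183 = 83 \left(\left(-360\right) 20\right) + 183 = 83 \left(-7200\right) + 183 = -597600 + 183 = -597417$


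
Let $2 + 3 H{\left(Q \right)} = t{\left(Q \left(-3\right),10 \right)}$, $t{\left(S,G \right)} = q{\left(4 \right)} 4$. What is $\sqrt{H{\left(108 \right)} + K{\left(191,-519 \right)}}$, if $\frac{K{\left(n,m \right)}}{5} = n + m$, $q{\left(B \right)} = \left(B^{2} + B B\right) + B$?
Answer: $\frac{i \sqrt{14334}}{3} \approx 39.908 i$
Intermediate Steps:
$q{\left(B \right)} = B + 2 B^{2}$ ($q{\left(B \right)} = \left(B^{2} + B^{2}\right) + B = 2 B^{2} + B = B + 2 B^{2}$)
$K{\left(n,m \right)} = 5 m + 5 n$ ($K{\left(n,m \right)} = 5 \left(n + m\right) = 5 \left(m + n\right) = 5 m + 5 n$)
$t{\left(S,G \right)} = 144$ ($t{\left(S,G \right)} = 4 \left(1 + 2 \cdot 4\right) 4 = 4 \left(1 + 8\right) 4 = 4 \cdot 9 \cdot 4 = 36 \cdot 4 = 144$)
$H{\left(Q \right)} = \frac{142}{3}$ ($H{\left(Q \right)} = - \frac{2}{3} + \frac{1}{3} \cdot 144 = - \frac{2}{3} + 48 = \frac{142}{3}$)
$\sqrt{H{\left(108 \right)} + K{\left(191,-519 \right)}} = \sqrt{\frac{142}{3} + \left(5 \left(-519\right) + 5 \cdot 191\right)} = \sqrt{\frac{142}{3} + \left(-2595 + 955\right)} = \sqrt{\frac{142}{3} - 1640} = \sqrt{- \frac{4778}{3}} = \frac{i \sqrt{14334}}{3}$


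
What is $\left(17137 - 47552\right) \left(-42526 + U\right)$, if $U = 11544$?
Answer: $942317530$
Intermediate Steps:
$\left(17137 - 47552\right) \left(-42526 + U\right) = \left(17137 - 47552\right) \left(-42526 + 11544\right) = \left(-30415\right) \left(-30982\right) = 942317530$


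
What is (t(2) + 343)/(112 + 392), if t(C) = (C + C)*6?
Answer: 367/504 ≈ 0.72817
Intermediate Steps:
t(C) = 12*C (t(C) = (2*C)*6 = 12*C)
(t(2) + 343)/(112 + 392) = (12*2 + 343)/(112 + 392) = (24 + 343)/504 = 367*(1/504) = 367/504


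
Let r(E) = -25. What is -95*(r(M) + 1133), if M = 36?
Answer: -105260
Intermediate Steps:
-95*(r(M) + 1133) = -95*(-25 + 1133) = -95*1108 = -105260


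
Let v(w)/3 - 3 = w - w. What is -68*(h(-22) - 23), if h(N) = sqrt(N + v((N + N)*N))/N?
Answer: 1564 + 34*I*sqrt(13)/11 ≈ 1564.0 + 11.144*I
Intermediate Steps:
v(w) = 9 (v(w) = 9 + 3*(w - w) = 9 + 3*0 = 9 + 0 = 9)
h(N) = sqrt(9 + N)/N (h(N) = sqrt(N + 9)/N = sqrt(9 + N)/N)
-68*(h(-22) - 23) = -68*(sqrt(9 - 22)/(-22) - 23) = -68*(-I*sqrt(13)/22 - 23) = -68*(-23 - I*sqrt(13)/22) = 1564 + 34*I*sqrt(13)/11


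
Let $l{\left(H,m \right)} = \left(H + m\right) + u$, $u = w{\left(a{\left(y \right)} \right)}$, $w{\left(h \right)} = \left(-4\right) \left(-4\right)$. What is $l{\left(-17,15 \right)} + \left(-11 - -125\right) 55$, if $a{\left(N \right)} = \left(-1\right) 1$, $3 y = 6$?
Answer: $6284$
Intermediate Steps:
$y = 2$ ($y = \frac{1}{3} \cdot 6 = 2$)
$a{\left(N \right)} = -1$
$w{\left(h \right)} = 16$
$u = 16$
$l{\left(H,m \right)} = 16 + H + m$ ($l{\left(H,m \right)} = \left(H + m\right) + 16 = 16 + H + m$)
$l{\left(-17,15 \right)} + \left(-11 - -125\right) 55 = \left(16 - 17 + 15\right) + \left(-11 - -125\right) 55 = 14 + \left(-11 + 125\right) 55 = 14 + 114 \cdot 55 = 14 + 6270 = 6284$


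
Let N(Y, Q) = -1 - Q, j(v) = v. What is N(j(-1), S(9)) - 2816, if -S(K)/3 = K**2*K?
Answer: -630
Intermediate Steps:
S(K) = -3*K**3 (S(K) = -3*K**2*K = -3*K**3)
N(j(-1), S(9)) - 2816 = (-1 - (-3)*9**3) - 2816 = (-1 - (-3)*729) - 2816 = (-1 - 1*(-2187)) - 2816 = (-1 + 2187) - 2816 = 2186 - 2816 = -630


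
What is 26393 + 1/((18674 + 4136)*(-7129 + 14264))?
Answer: 4295443594551/162749350 ≈ 26393.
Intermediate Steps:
26393 + 1/((18674 + 4136)*(-7129 + 14264)) = 26393 + 1/(22810*7135) = 26393 + 1/162749350 = 4295443594551/162749350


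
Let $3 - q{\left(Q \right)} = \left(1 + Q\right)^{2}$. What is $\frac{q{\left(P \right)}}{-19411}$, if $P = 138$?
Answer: $\frac{19318}{19411} \approx 0.99521$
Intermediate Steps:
$q{\left(Q \right)} = 3 - \left(1 + Q\right)^{2}$
$\frac{q{\left(P \right)}}{-19411} = \frac{3 - \left(1 + 138\right)^{2}}{-19411} = \left(3 - 139^{2}\right) \left(- \frac{1}{19411}\right) = \left(3 - 19321\right) \left(- \frac{1}{19411}\right) = \left(-19318\right) \left(- \frac{1}{19411}\right) = \frac{19318}{19411}$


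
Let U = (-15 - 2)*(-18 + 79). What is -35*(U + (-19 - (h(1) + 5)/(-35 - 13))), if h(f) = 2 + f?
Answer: 221725/6 ≈ 36954.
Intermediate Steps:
U = -1037 (U = -17*61 = -1037)
-35*(U + (-19 - (h(1) + 5)/(-35 - 13))) = -35*(-1037 + (-19 - ((2 + 1) + 5)/(-35 - 13))) = -35*(-1037 + (-19 - (3 + 5)/(-48))) = -35*(-1037 + (-19 - 8*(-1)/48)) = -35*(-1037 + (-19 - 1*(-⅙))) = -35*(-1037 + (-19 + ⅙)) = -35*(-1037 - 113/6) = -35*(-6335/6) = 221725/6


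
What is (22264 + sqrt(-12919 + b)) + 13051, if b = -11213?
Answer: 35315 + 2*I*sqrt(6033) ≈ 35315.0 + 155.34*I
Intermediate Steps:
(22264 + sqrt(-12919 + b)) + 13051 = (22264 + sqrt(-12919 - 11213)) + 13051 = (22264 + sqrt(-24132)) + 13051 = (22264 + 2*I*sqrt(6033)) + 13051 = 35315 + 2*I*sqrt(6033)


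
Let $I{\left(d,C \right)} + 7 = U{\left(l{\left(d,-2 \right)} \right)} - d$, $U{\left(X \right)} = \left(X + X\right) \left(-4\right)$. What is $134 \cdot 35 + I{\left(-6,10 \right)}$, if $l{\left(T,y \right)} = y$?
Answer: $4705$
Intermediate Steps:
$U{\left(X \right)} = - 8 X$ ($U{\left(X \right)} = 2 X \left(-4\right) = - 8 X$)
$I{\left(d,C \right)} = 9 - d$ ($I{\left(d,C \right)} = -7 - \left(-16 + d\right) = 9 - d$)
$134 \cdot 35 + I{\left(-6,10 \right)} = 134 \cdot 35 + \left(9 - -6\right) = 4690 + \left(9 + 6\right) = 4690 + 15 = 4705$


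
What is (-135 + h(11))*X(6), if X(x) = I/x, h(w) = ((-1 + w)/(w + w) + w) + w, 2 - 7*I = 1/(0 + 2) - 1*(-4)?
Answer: 3095/462 ≈ 6.6991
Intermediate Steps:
I = -5/14 (I = 2/7 - (1/(0 + 2) - 1*(-4))/7 = 2/7 - (1/2 + 4)/7 = 2/7 - (½ + 4)/7 = 2/7 - ⅐*9/2 = 2/7 - 9/14 = -5/14 ≈ -0.35714)
h(w) = 2*w + (-1 + w)/(2*w) (h(w) = ((-1 + w)/((2*w)) + w) + w = ((-1 + w)*(1/(2*w)) + w) + w = ((-1 + w)/(2*w) + w) + w = (w + (-1 + w)/(2*w)) + w = 2*w + (-1 + w)/(2*w))
X(x) = -5/(14*x)
(-135 + h(11))*X(6) = (-135 + (½)*(-1 + 11*(1 + 4*11))/11)*(-5/14/6) = (-135 + (½)*(1/11)*(-1 + 11*(1 + 44)))*(-5/14*⅙) = (-135 + (½)*(1/11)*(-1 + 11*45))*(-5/84) = (-135 + (½)*(1/11)*(-1 + 495))*(-5/84) = (-135 + (½)*(1/11)*494)*(-5/84) = (-135 + 247/11)*(-5/84) = -1238/11*(-5/84) = 3095/462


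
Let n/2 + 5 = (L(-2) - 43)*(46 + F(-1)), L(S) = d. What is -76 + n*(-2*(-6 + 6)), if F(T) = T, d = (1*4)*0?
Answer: -76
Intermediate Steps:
d = 0 (d = 4*0 = 0)
L(S) = 0
n = -3880 (n = -10 + 2*((0 - 43)*(46 - 1)) = -10 + 2*(-43*45) = -10 + 2*(-1935) = -10 - 3870 = -3880)
-76 + n*(-2*(-6 + 6)) = -76 - (-7760)*(-6 + 6) = -76 - (-7760)*0 = -76 - 3880*0 = -76 + 0 = -76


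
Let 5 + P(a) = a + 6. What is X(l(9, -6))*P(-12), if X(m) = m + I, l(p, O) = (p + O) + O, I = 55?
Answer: -572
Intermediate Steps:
l(p, O) = p + 2*O (l(p, O) = (O + p) + O = p + 2*O)
P(a) = 1 + a (P(a) = -5 + (a + 6) = -5 + (6 + a) = 1 + a)
X(m) = 55 + m (X(m) = m + 55 = 55 + m)
X(l(9, -6))*P(-12) = (55 + (9 + 2*(-6)))*(1 - 12) = (55 + (9 - 12))*(-11) = (55 - 3)*(-11) = 52*(-11) = -572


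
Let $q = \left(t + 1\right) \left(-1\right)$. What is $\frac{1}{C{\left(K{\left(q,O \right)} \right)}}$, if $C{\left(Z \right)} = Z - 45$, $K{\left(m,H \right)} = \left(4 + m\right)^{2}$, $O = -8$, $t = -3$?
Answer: $- \frac{1}{9} \approx -0.11111$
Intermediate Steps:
$q = 2$ ($q = \left(-3 + 1\right) \left(-1\right) = \left(-2\right) \left(-1\right) = 2$)
$C{\left(Z \right)} = -45 + Z$
$\frac{1}{C{\left(K{\left(q,O \right)} \right)}} = \frac{1}{-45 + \left(4 + 2\right)^{2}} = \frac{1}{-45 + 6^{2}} = \frac{1}{-45 + 36} = \frac{1}{-9} = - \frac{1}{9}$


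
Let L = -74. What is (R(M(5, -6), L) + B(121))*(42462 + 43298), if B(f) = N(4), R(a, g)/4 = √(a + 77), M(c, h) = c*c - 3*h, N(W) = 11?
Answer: 943360 + 686080*√30 ≈ 4.7012e+6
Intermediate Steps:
M(c, h) = c² - 3*h
R(a, g) = 4*√(77 + a) (R(a, g) = 4*√(a + 77) = 4*√(77 + a))
B(f) = 11
(R(M(5, -6), L) + B(121))*(42462 + 43298) = (4*√(77 + (5² - 3*(-6))) + 11)*(42462 + 43298) = (4*√(77 + (25 + 18)) + 11)*85760 = (4*√(77 + 43) + 11)*85760 = (4*√120 + 11)*85760 = (4*(2*√30) + 11)*85760 = (8*√30 + 11)*85760 = (11 + 8*√30)*85760 = 943360 + 686080*√30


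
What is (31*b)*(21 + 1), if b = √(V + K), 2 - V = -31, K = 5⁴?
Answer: 682*√658 ≈ 17494.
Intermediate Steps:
K = 625
V = 33 (V = 2 - 1*(-31) = 2 + 31 = 33)
b = √658 (b = √(33 + 625) = √658 ≈ 25.652)
(31*b)*(21 + 1) = (31*√658)*(21 + 1) = (31*√658)*22 = 682*√658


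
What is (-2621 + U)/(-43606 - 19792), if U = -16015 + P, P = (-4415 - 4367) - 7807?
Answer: 35225/63398 ≈ 0.55562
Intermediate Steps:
P = -16589 (P = -8782 - 7807 = -16589)
U = -32604 (U = -16015 - 16589 = -32604)
(-2621 + U)/(-43606 - 19792) = (-2621 - 32604)/(-43606 - 19792) = -35225/(-63398) = -35225*(-1/63398) = 35225/63398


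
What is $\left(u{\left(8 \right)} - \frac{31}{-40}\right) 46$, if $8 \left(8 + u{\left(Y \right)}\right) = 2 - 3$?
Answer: $- \frac{3381}{10} \approx -338.1$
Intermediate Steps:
$u{\left(Y \right)} = - \frac{65}{8}$ ($u{\left(Y \right)} = -8 + \frac{2 - 3}{8} = -8 + \frac{1}{8} \left(-1\right) = -8 - \frac{1}{8} = - \frac{65}{8}$)
$\left(u{\left(8 \right)} - \frac{31}{-40}\right) 46 = \left(- \frac{65}{8} - \frac{31}{-40}\right) 46 = \left(- \frac{65}{8} - - \frac{31}{40}\right) 46 = \left(- \frac{65}{8} + \frac{31}{40}\right) 46 = \left(- \frac{147}{20}\right) 46 = - \frac{3381}{10}$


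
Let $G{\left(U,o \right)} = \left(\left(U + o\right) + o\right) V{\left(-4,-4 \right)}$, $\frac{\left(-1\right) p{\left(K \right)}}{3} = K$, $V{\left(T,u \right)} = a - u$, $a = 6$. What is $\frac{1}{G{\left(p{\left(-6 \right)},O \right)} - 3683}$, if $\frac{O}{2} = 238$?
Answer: $\frac{1}{6017} \approx 0.0001662$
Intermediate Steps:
$V{\left(T,u \right)} = 6 - u$
$O = 476$ ($O = 2 \cdot 238 = 476$)
$p{\left(K \right)} = - 3 K$
$G{\left(U,o \right)} = 10 U + 20 o$ ($G{\left(U,o \right)} = \left(\left(U + o\right) + o\right) \left(6 - -4\right) = \left(U + 2 o\right) \left(6 + 4\right) = \left(U + 2 o\right) 10 = 10 U + 20 o$)
$\frac{1}{G{\left(p{\left(-6 \right)},O \right)} - 3683} = \frac{1}{\left(10 \left(\left(-3\right) \left(-6\right)\right) + 20 \cdot 476\right) - 3683} = \frac{1}{\left(10 \cdot 18 + 9520\right) - 3683} = \frac{1}{\left(180 + 9520\right) - 3683} = \frac{1}{9700 - 3683} = \frac{1}{6017}$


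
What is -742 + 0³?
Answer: -742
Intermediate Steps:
-742 + 0³ = -742 + 0 = -742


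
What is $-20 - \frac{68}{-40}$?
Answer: $- \frac{183}{10} \approx -18.3$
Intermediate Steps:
$-20 - \frac{68}{-40} = -20 - - \frac{17}{10} = -20 + \frac{17}{10} = - \frac{183}{10}$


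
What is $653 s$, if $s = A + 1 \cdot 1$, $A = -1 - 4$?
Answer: $-2612$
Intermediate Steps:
$A = -5$ ($A = -1 - 4 = -5$)
$s = -4$ ($s = -5 + 1 \cdot 1 = -5 + 1 = -4$)
$653 s = 653 \left(-4\right) = -2612$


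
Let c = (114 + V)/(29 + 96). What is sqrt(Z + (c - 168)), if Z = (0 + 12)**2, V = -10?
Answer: 4*I*sqrt(905)/25 ≈ 4.8133*I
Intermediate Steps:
c = 104/125 (c = (114 - 10)/(29 + 96) = 104/125 ≈ 0.83200)
Z = 144 (Z = 12**2 = 144)
sqrt(Z + (c - 168)) = sqrt(144 + (104/125 - 168)) = sqrt(144 - 20896/125) = sqrt(-2896/125) = 4*I*sqrt(905)/25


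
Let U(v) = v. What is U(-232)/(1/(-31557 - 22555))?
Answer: 12553984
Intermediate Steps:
U(-232)/(1/(-31557 - 22555)) = -232/(1/(-31557 - 22555)) = -232/(1/(-54112)) = -232/(-1/54112) = -232*(-54112) = 12553984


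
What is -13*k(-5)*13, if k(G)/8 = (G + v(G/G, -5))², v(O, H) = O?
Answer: -21632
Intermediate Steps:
k(G) = 8*(1 + G)² (k(G) = 8*(G + G/G)² = 8*(G + 1)² = 8*(1 + G)²)
-13*k(-5)*13 = -104*(1 - 5)²*13 = -104*(-4)²*13 = -104*16*13 = -13*128*13 = -1664*13 = -21632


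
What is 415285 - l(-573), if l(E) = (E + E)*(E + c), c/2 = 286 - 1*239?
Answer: -133649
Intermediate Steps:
c = 94 (c = 2*(286 - 1*239) = 2*(286 - 239) = 2*47 = 94)
l(E) = 2*E*(94 + E) (l(E) = (E + E)*(E + 94) = (2*E)*(94 + E) = 2*E*(94 + E))
415285 - l(-573) = 415285 - 2*(-573)*(94 - 573) = 415285 - 2*(-573)*(-479) = 415285 - 1*548934 = 415285 - 548934 = -133649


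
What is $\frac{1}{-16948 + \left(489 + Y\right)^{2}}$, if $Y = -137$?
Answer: $\frac{1}{106956} \approx 9.3496 \cdot 10^{-6}$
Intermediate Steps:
$\frac{1}{-16948 + \left(489 + Y\right)^{2}} = \frac{1}{-16948 + \left(489 - 137\right)^{2}} = \frac{1}{-16948 + 352^{2}} = \frac{1}{-16948 + 123904} = \frac{1}{106956}$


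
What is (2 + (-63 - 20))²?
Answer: 6561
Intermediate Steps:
(2 + (-63 - 20))² = (2 - 83)² = (-81)² = 6561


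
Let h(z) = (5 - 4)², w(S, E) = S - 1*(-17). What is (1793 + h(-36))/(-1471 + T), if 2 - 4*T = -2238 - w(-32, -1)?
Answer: -7176/3659 ≈ -1.9612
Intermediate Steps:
w(S, E) = 17 + S (w(S, E) = S + 17 = 17 + S)
T = 2225/4 (T = ½ - (-2238 - (17 - 32))/4 = ½ - (-2238 - 1*(-15))/4 = ½ - (-2238 + 15)/4 = ½ - ¼*(-2223) = ½ + 2223/4 = 2225/4 ≈ 556.25)
h(z) = 1 (h(z) = 1² = 1)
(1793 + h(-36))/(-1471 + T) = (1793 + 1)/(-1471 + 2225/4) = 1794/(-3659/4) = 1794*(-4/3659) = -7176/3659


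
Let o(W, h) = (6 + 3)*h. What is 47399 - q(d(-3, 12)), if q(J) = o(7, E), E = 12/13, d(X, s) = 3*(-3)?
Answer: 616079/13 ≈ 47391.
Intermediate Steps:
d(X, s) = -9
E = 12/13 (E = 12*(1/13) = 12/13 ≈ 0.92308)
o(W, h) = 9*h
q(J) = 108/13 (q(J) = 9*(12/13) = 108/13)
47399 - q(d(-3, 12)) = 47399 - 1*108/13 = 47399 - 108/13 = 616079/13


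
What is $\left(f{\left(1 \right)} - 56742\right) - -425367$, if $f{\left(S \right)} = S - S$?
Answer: $368625$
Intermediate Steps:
$f{\left(S \right)} = 0$
$\left(f{\left(1 \right)} - 56742\right) - -425367 = \left(0 - 56742\right) - -425367 = \left(0 - 56742\right) + 425367 = -56742 + 425367 = 368625$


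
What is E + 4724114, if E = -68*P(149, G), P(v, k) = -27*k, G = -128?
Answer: 4489106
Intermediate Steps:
E = -235008 (E = -(-1836)*(-128) = -68*3456 = -235008)
E + 4724114 = -235008 + 4724114 = 4489106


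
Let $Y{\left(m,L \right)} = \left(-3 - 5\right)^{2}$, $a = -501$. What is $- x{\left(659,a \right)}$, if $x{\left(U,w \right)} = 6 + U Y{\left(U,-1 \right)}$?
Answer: $-42182$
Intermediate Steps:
$Y{\left(m,L \right)} = 64$ ($Y{\left(m,L \right)} = \left(-8\right)^{2} = 64$)
$x{\left(U,w \right)} = 6 + 64 U$ ($x{\left(U,w \right)} = 6 + U 64 = 6 + 64 U$)
$- x{\left(659,a \right)} = - (6 + 64 \cdot 659) = - (6 + 42176) = \left(-1\right) 42182 = -42182$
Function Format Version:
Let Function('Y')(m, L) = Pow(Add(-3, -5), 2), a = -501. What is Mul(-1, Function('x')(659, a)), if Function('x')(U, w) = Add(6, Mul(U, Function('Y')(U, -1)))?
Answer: -42182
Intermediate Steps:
Function('Y')(m, L) = 64 (Function('Y')(m, L) = Pow(-8, 2) = 64)
Function('x')(U, w) = Add(6, Mul(64, U)) (Function('x')(U, w) = Add(6, Mul(U, 64)) = Add(6, Mul(64, U)))
Mul(-1, Function('x')(659, a)) = Mul(-1, Add(6, Mul(64, 659))) = Mul(-1, Add(6, 42176)) = Mul(-1, 42182) = -42182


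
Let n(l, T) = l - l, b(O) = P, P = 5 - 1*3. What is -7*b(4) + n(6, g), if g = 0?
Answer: -14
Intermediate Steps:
P = 2 (P = 5 - 3 = 2)
b(O) = 2
n(l, T) = 0
-7*b(4) + n(6, g) = -7*2 + 0 = -14 + 0 = -14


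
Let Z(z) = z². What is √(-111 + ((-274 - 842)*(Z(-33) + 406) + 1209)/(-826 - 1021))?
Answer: 3*√300074702/1847 ≈ 28.136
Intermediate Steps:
√(-111 + ((-274 - 842)*(Z(-33) + 406) + 1209)/(-826 - 1021)) = √(-111 + ((-274 - 842)*((-33)² + 406) + 1209)/(-826 - 1021)) = √(-111 + (-1116*(1089 + 406) + 1209)/(-1847)) = √(-111 + (-1116*1495 + 1209)*(-1/1847)) = √(-111 + (-1668420 + 1209)*(-1/1847)) = √(-111 - 1667211*(-1/1847)) = √(-111 + 1667211/1847) = √(1462194/1847) = 3*√300074702/1847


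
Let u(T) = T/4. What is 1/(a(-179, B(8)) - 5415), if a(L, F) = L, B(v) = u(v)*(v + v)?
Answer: -1/5594 ≈ -0.00017876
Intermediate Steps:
u(T) = T/4 (u(T) = T*(¼) = T/4)
B(v) = v²/2 (B(v) = (v/4)*(v + v) = (v/4)*(2*v) = v²/2)
1/(a(-179, B(8)) - 5415) = 1/(-179 - 5415) = 1/(-5594) = -1/5594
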